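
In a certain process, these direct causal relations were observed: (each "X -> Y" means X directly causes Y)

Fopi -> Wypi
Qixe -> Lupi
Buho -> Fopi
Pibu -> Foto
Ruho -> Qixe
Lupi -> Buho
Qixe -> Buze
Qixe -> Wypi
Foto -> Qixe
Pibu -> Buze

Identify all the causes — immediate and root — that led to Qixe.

Foto, Pibu, Ruho

Immediate causes of Qixe: Foto, Ruho.
Further upstream: Pibu.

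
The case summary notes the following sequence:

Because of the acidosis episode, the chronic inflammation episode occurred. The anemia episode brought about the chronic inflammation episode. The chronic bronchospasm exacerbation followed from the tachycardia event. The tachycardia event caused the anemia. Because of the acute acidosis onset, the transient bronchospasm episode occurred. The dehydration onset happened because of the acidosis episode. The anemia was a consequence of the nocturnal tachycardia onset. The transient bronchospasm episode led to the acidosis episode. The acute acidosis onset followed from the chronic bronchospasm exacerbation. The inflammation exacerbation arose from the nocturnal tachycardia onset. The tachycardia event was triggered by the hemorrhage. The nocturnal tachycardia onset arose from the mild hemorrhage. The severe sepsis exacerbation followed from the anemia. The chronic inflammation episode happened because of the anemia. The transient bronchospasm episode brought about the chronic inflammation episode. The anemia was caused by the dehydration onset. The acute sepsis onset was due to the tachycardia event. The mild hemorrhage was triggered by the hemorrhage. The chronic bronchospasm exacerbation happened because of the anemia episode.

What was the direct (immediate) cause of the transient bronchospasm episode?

the acute acidosis onset

Upstream contributors include the anemia episode, the hemorrhage, the tachycardia event, the chronic bronchospasm exacerbation, but only the acute acidosis onset feeds directly into the transient bronchospasm episode.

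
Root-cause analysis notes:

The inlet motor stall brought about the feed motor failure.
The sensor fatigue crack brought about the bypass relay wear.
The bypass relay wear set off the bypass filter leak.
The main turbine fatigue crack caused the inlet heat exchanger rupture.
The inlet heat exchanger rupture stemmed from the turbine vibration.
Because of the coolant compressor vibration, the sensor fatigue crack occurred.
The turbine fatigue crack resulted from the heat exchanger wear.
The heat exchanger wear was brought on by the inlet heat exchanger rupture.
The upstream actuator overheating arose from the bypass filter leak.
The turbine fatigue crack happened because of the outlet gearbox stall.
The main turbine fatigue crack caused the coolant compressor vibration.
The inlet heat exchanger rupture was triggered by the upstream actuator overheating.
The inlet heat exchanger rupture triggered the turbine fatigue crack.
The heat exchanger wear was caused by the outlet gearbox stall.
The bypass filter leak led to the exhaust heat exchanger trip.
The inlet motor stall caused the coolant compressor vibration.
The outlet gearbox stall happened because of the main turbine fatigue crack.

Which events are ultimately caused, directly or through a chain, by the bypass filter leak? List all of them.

the exhaust heat exchanger trip, the heat exchanger wear, the inlet heat exchanger rupture, the turbine fatigue crack, the upstream actuator overheating

Direct effects: the exhaust heat exchanger trip, the upstream actuator overheating.
2 steps out: the inlet heat exchanger rupture.
3 steps out: the heat exchanger wear, the turbine fatigue crack.
Not reachable from it: the main turbine fatigue crack, the inlet motor stall, the coolant compressor vibration, the sensor fatigue crack, the bypass relay wear, the outlet gearbox stall, the turbine vibration, the feed motor failure.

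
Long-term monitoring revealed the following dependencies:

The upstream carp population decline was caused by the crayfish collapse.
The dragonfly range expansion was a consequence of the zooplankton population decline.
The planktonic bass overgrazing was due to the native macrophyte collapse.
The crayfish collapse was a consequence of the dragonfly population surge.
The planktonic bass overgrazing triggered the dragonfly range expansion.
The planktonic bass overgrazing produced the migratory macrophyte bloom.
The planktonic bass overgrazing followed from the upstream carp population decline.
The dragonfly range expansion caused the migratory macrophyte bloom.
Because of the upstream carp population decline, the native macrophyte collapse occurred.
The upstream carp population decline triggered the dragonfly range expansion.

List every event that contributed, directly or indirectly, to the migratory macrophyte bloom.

Immediate causes of the migratory macrophyte bloom: the planktonic bass overgrazing, the dragonfly range expansion.
Further upstream: the dragonfly population surge, the crayfish collapse, the upstream carp population decline, the native macrophyte collapse, the zooplankton population decline.

the crayfish collapse, the dragonfly population surge, the dragonfly range expansion, the native macrophyte collapse, the planktonic bass overgrazing, the upstream carp population decline, the zooplankton population decline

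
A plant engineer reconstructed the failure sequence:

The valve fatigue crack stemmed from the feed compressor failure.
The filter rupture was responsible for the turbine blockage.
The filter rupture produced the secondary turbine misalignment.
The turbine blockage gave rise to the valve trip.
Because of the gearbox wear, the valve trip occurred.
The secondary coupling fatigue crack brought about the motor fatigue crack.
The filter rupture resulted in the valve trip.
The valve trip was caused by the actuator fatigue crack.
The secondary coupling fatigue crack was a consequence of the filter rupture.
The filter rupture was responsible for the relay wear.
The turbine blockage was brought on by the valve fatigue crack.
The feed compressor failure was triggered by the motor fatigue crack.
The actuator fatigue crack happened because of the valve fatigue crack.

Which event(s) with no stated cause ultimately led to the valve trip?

the filter rupture, the gearbox wear

Tracing upstream from the valve trip: the valve trip ← the filter rupture.
A separate upstream branch: the valve trip ← the gearbox wear.
Each of those chain origins has no stated cause.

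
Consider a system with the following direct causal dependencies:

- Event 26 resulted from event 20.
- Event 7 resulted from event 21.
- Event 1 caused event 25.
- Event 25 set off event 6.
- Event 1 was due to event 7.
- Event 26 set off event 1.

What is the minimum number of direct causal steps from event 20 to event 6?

Shortest chain: event 20 → event 26 → event 1 → event 25 → event 6.

4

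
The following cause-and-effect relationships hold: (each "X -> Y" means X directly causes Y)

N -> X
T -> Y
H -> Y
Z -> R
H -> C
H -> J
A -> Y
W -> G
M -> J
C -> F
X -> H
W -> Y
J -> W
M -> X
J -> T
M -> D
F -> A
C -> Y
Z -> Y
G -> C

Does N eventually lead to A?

Yes

There is a causal chain: N → X → H → C → F → A.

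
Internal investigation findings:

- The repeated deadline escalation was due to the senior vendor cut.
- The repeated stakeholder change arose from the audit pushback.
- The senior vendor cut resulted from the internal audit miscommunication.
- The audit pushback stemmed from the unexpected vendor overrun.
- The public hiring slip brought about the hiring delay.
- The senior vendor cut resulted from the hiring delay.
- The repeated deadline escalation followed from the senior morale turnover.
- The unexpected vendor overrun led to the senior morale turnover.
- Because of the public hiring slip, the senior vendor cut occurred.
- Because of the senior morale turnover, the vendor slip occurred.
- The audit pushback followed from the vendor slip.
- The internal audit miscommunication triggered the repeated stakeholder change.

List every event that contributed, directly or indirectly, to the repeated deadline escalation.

the hiring delay, the internal audit miscommunication, the public hiring slip, the senior morale turnover, the senior vendor cut, the unexpected vendor overrun

Immediate causes of the repeated deadline escalation: the senior morale turnover, the senior vendor cut.
Further upstream: the public hiring slip, the unexpected vendor overrun, the hiring delay, the internal audit miscommunication.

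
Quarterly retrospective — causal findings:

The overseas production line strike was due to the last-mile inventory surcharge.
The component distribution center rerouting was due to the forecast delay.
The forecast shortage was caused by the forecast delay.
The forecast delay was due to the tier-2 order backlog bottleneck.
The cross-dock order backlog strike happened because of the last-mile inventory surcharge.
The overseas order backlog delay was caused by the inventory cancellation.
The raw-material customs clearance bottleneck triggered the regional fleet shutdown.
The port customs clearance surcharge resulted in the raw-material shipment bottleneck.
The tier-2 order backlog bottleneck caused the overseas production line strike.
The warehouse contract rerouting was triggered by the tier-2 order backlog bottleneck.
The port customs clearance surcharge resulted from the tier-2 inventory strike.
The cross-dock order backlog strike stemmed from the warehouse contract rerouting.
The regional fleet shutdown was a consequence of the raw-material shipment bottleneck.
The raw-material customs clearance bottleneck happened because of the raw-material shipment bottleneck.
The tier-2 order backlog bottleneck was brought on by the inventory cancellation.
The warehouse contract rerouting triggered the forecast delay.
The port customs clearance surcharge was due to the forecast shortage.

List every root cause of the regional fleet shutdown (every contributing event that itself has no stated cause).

Tracing upstream from the regional fleet shutdown: the regional fleet shutdown ← the raw-material shipment bottleneck ← the port customs clearance surcharge ← the forecast shortage ← the forecast delay ← the tier-2 order backlog bottleneck ← the inventory cancellation.
A separate upstream branch: the regional fleet shutdown ← the raw-material shipment bottleneck ← the port customs clearance surcharge ← the tier-2 inventory strike.
Each of those chain origins has no stated cause.

the inventory cancellation, the tier-2 inventory strike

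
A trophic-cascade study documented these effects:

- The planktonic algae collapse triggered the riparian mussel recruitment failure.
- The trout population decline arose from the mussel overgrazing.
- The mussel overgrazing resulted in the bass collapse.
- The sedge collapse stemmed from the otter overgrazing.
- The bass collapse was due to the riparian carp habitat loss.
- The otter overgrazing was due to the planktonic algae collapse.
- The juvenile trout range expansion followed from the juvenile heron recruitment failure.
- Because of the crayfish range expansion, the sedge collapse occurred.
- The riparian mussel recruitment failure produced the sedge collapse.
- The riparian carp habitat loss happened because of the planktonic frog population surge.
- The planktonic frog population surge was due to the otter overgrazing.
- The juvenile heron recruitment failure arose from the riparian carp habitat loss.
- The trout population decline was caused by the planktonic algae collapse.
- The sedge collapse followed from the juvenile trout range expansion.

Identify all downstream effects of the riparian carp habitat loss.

the bass collapse, the juvenile heron recruitment failure, the juvenile trout range expansion, the sedge collapse

Direct effects: the juvenile heron recruitment failure, the bass collapse.
2 steps out: the juvenile trout range expansion.
3 steps out: the sedge collapse.
Not reachable from it: the planktonic algae collapse, the riparian mussel recruitment failure, the mussel overgrazing, the otter overgrazing, the trout population decline, the planktonic frog population surge, the crayfish range expansion.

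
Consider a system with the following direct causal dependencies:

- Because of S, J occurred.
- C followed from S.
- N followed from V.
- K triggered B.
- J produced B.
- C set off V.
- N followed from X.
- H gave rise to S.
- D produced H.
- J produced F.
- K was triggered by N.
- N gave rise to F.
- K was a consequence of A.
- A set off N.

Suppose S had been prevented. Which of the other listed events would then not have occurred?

C, J, V

Downstream of S: J, C, V, N, K, F, B.
Of those, still caused via another path: N, K, F, B.
The remainder have no surviving cause.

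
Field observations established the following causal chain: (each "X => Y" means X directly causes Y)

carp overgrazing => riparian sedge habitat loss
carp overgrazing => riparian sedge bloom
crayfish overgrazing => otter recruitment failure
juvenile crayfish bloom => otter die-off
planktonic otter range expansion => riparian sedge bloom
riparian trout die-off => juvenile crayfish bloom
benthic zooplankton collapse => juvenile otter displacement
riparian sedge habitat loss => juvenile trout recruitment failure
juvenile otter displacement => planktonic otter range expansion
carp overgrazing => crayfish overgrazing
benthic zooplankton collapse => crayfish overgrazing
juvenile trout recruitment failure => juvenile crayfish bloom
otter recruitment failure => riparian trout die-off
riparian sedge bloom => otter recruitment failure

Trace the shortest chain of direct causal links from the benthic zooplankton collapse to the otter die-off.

the benthic zooplankton collapse → the crayfish overgrazing
the crayfish overgrazing → the otter recruitment failure
the otter recruitment failure → the riparian trout die-off
the riparian trout die-off → the juvenile crayfish bloom
the juvenile crayfish bloom → the otter die-off
Length: 5 steps.

the benthic zooplankton collapse → the crayfish overgrazing → the otter recruitment failure → the riparian trout die-off → the juvenile crayfish bloom → the otter die-off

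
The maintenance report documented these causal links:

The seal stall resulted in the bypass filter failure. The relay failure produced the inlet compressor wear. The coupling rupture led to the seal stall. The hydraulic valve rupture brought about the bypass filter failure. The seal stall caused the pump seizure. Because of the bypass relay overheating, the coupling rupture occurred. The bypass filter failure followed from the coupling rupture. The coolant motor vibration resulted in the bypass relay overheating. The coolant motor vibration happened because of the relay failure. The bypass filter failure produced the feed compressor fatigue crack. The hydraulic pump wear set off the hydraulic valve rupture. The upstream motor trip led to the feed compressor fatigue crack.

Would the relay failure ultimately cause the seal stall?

Yes

There is a causal chain: the relay failure → the coolant motor vibration → the bypass relay overheating → the coupling rupture → the seal stall.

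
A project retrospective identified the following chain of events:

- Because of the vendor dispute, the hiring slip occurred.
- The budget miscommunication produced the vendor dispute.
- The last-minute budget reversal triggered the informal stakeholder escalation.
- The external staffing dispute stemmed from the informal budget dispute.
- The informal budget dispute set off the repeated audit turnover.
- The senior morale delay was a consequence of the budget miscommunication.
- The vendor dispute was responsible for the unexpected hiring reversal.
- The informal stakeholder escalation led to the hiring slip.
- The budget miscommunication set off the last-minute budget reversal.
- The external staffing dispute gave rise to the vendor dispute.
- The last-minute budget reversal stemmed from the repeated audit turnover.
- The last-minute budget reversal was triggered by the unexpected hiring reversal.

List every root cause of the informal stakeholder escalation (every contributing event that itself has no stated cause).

Tracing upstream from the informal stakeholder escalation: the informal stakeholder escalation ← the last-minute budget reversal ← the repeated audit turnover ← the informal budget dispute.
A separate upstream branch: the informal stakeholder escalation ← the last-minute budget reversal ← the budget miscommunication.
Each of those chain origins has no stated cause.

the budget miscommunication, the informal budget dispute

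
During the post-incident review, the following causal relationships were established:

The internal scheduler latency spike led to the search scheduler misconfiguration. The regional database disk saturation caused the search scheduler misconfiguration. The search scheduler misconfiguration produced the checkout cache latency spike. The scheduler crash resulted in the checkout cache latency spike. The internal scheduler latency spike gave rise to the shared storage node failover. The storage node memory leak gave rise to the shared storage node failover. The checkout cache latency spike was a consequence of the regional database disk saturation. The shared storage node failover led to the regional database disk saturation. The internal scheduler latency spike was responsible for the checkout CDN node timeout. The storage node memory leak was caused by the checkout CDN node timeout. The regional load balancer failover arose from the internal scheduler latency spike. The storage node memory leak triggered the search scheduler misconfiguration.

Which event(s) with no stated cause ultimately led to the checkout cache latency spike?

Tracing upstream from the checkout cache latency spike: the checkout cache latency spike ← the search scheduler misconfiguration ← the internal scheduler latency spike.
A separate upstream branch: the checkout cache latency spike ← the scheduler crash.
Each of those chain origins has no stated cause.

the internal scheduler latency spike, the scheduler crash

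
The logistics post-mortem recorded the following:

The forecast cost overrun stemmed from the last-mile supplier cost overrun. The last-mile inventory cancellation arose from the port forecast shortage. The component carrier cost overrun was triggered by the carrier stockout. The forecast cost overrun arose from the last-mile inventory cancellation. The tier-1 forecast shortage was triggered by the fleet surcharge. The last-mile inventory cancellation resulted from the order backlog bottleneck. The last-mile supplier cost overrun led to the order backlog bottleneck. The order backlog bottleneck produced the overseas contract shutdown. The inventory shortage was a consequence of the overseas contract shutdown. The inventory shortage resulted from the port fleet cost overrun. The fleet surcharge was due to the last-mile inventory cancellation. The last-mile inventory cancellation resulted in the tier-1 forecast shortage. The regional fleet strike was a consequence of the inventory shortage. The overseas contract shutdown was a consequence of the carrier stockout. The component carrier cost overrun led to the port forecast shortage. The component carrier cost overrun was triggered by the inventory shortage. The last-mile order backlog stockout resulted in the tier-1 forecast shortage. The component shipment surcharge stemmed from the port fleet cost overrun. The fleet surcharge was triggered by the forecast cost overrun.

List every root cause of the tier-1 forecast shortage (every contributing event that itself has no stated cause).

the carrier stockout, the last-mile order backlog stockout, the last-mile supplier cost overrun, the port fleet cost overrun

Tracing upstream from the tier-1 forecast shortage: the tier-1 forecast shortage ← the last-mile inventory cancellation ← the port forecast shortage ← the component carrier cost overrun ← the inventory shortage ← the port fleet cost overrun.
A separate upstream branch: the tier-1 forecast shortage ← the last-mile inventory cancellation ← the order backlog bottleneck ← the last-mile supplier cost overrun.
A separate upstream branch: the tier-1 forecast shortage ← the last-mile inventory cancellation ← the port forecast shortage ← the component carrier cost overrun ← the carrier stockout.
A separate upstream branch: the tier-1 forecast shortage ← the last-mile order backlog stockout.
Each of those chain origins has no stated cause.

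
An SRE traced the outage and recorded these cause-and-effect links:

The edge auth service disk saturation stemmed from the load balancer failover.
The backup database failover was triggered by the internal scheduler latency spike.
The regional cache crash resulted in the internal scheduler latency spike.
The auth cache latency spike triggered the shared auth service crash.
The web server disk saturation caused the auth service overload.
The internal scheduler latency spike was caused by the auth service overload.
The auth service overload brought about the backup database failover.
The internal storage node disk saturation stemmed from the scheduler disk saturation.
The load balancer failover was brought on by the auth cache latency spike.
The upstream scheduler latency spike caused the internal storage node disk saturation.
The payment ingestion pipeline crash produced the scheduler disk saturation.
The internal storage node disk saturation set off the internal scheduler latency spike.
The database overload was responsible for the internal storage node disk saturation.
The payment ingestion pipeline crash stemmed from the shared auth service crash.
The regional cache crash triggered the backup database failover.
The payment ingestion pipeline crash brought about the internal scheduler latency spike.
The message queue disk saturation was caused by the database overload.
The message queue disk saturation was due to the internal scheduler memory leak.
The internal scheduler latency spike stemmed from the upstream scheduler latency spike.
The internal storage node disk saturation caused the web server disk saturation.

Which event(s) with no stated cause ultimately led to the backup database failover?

Tracing upstream from the backup database failover: the backup database failover ← the internal scheduler latency spike ← the payment ingestion pipeline crash ← the shared auth service crash ← the auth cache latency spike.
A separate upstream branch: the backup database failover ← the internal scheduler latency spike ← the internal storage node disk saturation ← the database overload.
A separate upstream branch: the backup database failover ← the regional cache crash.
A separate upstream branch: the backup database failover ← the internal scheduler latency spike ← the upstream scheduler latency spike.
Each of those chain origins has no stated cause.

the auth cache latency spike, the database overload, the regional cache crash, the upstream scheduler latency spike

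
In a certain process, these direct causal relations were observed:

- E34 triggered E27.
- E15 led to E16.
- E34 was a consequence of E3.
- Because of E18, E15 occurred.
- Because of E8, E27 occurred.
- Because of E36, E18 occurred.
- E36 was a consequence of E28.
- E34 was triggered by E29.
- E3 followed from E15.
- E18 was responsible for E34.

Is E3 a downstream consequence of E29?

E29 leads to E34, E27; E3 is not among them.

No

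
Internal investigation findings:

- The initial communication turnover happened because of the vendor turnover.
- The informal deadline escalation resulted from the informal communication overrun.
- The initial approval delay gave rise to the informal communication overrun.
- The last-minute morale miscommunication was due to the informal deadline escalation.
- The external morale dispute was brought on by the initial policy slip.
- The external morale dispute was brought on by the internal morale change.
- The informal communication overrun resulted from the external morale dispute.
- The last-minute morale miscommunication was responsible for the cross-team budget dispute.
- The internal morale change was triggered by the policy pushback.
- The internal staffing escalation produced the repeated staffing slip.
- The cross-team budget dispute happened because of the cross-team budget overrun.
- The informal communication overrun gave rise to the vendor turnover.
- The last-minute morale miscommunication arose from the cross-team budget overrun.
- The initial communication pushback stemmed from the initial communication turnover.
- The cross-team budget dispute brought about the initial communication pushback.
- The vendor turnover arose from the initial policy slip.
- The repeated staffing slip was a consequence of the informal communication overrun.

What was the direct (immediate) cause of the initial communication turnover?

Upstream contributors include the initial approval delay, the initial policy slip, the policy pushback, the internal morale change, the external morale dispute, the informal communication overrun, but only the vendor turnover feeds directly into the initial communication turnover.

the vendor turnover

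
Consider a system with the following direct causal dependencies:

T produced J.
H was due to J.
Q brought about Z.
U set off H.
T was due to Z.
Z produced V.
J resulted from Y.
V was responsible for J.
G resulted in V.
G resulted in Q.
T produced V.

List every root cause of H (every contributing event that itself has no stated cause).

G, U, Y

Tracing upstream from H: H ← J ← Y.
A separate upstream branch: H ← J ← V ← G.
A separate upstream branch: H ← U.
Each of those chain origins has no stated cause.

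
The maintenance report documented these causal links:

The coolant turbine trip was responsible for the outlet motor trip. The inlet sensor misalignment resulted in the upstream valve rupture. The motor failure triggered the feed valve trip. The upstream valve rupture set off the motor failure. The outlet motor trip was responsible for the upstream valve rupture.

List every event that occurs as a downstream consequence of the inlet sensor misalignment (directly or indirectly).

the feed valve trip, the motor failure, the upstream valve rupture

Direct effects: the upstream valve rupture.
2 steps out: the motor failure.
3 steps out: the feed valve trip.
Not reachable from it: the coolant turbine trip, the outlet motor trip.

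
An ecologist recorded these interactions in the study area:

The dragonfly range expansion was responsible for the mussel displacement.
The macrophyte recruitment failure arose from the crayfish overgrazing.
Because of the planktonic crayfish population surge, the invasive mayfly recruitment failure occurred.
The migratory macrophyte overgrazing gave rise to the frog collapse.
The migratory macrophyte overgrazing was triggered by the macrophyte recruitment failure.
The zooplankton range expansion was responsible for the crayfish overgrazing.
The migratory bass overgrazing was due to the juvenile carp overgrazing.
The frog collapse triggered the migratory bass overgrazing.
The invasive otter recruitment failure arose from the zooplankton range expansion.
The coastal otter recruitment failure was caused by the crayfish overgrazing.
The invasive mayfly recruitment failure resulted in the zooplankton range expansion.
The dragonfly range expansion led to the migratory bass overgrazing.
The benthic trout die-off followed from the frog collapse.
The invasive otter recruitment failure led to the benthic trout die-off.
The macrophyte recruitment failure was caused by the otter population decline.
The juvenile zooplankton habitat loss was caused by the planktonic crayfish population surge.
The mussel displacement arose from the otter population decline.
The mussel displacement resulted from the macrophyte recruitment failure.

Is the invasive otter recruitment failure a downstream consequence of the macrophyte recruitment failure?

No

The macrophyte recruitment failure leads to the migratory macrophyte overgrazing, the frog collapse, the mussel displacement, the migratory bass overgrazing, the benthic trout die-off; the invasive otter recruitment failure is not among them.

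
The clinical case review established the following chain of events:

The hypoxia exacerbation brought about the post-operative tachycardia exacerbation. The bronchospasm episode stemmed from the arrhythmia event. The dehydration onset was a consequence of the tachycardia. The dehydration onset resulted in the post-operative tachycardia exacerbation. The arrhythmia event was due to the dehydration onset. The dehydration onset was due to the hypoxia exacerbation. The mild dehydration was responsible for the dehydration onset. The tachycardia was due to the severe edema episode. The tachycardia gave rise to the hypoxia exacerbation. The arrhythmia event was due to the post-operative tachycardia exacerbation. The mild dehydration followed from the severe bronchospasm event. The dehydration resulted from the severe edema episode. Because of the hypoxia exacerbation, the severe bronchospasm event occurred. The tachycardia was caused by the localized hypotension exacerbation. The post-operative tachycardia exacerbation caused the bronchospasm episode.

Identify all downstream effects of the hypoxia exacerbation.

Direct effects: the severe bronchospasm event, the dehydration onset, the post-operative tachycardia exacerbation.
2 steps out: the mild dehydration, the arrhythmia event, the bronchospasm episode.
Not reachable from it: the severe edema episode, the dehydration, the tachycardia, the localized hypotension exacerbation.

the arrhythmia event, the bronchospasm episode, the dehydration onset, the mild dehydration, the post-operative tachycardia exacerbation, the severe bronchospasm event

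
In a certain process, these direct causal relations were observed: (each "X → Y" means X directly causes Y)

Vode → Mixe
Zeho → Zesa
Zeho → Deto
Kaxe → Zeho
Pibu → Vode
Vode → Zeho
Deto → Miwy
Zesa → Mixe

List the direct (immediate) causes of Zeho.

Kaxe, Vode

Upstream contributors include Pibu, but only Kaxe, Vode feed directly into Zeho.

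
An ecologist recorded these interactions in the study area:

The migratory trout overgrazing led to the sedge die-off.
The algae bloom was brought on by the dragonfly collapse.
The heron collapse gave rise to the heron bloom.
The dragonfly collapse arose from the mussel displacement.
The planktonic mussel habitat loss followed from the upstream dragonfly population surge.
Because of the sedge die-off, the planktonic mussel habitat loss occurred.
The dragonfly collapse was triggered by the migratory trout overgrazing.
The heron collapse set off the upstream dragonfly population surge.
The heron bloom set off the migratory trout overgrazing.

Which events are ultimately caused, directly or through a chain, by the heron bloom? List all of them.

the algae bloom, the dragonfly collapse, the migratory trout overgrazing, the planktonic mussel habitat loss, the sedge die-off

Direct effects: the migratory trout overgrazing.
2 steps out: the sedge die-off, the dragonfly collapse.
3 steps out: the algae bloom, the planktonic mussel habitat loss.
Not reachable from it: the heron collapse, the upstream dragonfly population surge, the mussel displacement.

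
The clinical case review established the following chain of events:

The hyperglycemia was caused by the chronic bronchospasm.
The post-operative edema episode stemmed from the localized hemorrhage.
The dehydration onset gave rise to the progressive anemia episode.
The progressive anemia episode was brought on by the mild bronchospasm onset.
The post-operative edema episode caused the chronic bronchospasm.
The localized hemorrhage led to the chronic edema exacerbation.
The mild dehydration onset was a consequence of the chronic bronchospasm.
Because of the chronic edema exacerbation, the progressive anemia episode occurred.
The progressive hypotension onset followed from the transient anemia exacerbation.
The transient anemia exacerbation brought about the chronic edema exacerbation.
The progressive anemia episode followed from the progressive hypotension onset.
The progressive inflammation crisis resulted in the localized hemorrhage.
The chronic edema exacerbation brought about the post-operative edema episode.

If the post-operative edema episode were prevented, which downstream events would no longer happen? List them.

Downstream of the post-operative edema episode: the chronic bronchospasm, the hyperglycemia, the mild dehydration onset.

the chronic bronchospasm, the hyperglycemia, the mild dehydration onset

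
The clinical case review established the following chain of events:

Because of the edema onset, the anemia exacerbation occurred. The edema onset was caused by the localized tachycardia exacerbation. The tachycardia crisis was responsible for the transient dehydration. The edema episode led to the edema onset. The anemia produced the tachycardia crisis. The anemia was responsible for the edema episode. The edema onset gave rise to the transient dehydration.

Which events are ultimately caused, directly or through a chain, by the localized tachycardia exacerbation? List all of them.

Direct effects: the edema onset.
2 steps out: the transient dehydration, the anemia exacerbation.
Not reachable from it: the anemia, the tachycardia crisis, the edema episode.

the anemia exacerbation, the edema onset, the transient dehydration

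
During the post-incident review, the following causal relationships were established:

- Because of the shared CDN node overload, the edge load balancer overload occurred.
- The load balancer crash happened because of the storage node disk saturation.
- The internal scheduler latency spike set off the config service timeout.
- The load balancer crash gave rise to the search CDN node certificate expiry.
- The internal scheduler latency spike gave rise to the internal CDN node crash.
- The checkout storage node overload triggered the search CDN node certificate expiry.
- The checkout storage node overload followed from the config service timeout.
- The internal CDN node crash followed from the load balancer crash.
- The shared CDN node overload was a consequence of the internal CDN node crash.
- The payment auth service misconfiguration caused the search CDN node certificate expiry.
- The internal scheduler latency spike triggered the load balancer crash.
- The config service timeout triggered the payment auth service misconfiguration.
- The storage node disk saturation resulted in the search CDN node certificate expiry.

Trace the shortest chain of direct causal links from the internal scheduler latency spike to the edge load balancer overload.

the internal scheduler latency spike → the internal CDN node crash → the shared CDN node overload → the edge load balancer overload

the internal scheduler latency spike → the internal CDN node crash
the internal CDN node crash → the shared CDN node overload
the shared CDN node overload → the edge load balancer overload
Length: 3 steps.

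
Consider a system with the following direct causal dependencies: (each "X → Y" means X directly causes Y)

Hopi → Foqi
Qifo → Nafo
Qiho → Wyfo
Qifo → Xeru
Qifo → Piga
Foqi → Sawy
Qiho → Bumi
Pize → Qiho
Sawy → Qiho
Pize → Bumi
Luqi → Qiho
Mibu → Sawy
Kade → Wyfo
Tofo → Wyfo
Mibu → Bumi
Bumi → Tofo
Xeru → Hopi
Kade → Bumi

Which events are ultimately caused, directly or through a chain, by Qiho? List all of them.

Bumi, Tofo, Wyfo

Direct effects: Bumi, Wyfo.
2 steps out: Tofo.
Not reachable from it: Qifo, Piga, Xeru, Luqi, Pize, Nafo, Hopi, Foqi, Mibu, Kade, Sawy.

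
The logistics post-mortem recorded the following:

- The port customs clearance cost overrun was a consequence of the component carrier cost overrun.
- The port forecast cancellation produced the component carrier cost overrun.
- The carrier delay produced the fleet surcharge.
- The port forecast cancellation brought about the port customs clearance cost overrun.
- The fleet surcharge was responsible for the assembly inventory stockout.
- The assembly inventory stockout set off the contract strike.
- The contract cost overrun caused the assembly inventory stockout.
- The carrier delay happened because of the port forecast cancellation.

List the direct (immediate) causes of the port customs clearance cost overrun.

the component carrier cost overrun, the port forecast cancellation

the component carrier cost overrun, the port forecast cancellation → the port customs clearance cost overrun with nothing further upstream stated.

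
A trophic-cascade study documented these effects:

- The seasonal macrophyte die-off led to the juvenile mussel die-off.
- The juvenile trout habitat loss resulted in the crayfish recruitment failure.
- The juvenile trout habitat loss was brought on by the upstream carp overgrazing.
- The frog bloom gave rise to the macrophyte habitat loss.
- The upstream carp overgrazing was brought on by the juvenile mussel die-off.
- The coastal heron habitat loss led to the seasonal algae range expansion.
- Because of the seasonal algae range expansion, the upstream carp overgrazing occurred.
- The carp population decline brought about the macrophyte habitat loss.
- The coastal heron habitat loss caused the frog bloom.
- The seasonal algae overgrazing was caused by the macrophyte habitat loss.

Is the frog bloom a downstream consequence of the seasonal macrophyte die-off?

No

The seasonal macrophyte die-off leads to the juvenile mussel die-off, the upstream carp overgrazing, the juvenile trout habitat loss, the crayfish recruitment failure; the frog bloom is not among them.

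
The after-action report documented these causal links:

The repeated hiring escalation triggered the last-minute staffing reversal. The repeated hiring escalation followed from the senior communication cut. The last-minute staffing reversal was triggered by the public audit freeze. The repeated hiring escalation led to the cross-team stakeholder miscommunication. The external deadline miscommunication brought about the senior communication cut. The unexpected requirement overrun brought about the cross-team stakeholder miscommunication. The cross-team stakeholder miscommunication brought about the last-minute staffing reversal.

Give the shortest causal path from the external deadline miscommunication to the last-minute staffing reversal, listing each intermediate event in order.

the external deadline miscommunication → the senior communication cut → the repeated hiring escalation → the last-minute staffing reversal

the external deadline miscommunication → the senior communication cut
the senior communication cut → the repeated hiring escalation
the repeated hiring escalation → the last-minute staffing reversal
Length: 3 steps.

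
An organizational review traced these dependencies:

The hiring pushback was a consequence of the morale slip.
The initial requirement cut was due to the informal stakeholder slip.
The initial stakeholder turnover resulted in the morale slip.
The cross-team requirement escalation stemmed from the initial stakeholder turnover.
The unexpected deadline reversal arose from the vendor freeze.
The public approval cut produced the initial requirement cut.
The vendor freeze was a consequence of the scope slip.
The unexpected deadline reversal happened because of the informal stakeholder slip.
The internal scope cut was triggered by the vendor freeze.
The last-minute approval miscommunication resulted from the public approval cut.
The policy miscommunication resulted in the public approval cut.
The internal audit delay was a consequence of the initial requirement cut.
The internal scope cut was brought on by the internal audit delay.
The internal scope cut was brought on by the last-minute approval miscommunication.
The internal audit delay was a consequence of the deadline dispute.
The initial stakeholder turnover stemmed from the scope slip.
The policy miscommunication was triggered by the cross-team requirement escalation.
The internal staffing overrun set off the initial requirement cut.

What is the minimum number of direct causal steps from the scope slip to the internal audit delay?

6

Shortest chain: the scope slip → the initial stakeholder turnover → the cross-team requirement escalation → the policy miscommunication → the public approval cut → the initial requirement cut → the internal audit delay.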